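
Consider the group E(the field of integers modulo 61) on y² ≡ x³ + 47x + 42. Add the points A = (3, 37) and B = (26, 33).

(19, 48)

(3, 37) + (26, 33). λ = (33 - 37)/(26 - 3) ≡ 57/23 mod 61. 23⁻¹ ≡ 8 (mod 61) since 23·8 = 184 ≡ 1, so λ ≡ 29.
  x = λ² - 3 - 26 = 841 - 29 ≡ 19; y = λ·(3 - 19) - 37 ≡ 48. → (19, 48)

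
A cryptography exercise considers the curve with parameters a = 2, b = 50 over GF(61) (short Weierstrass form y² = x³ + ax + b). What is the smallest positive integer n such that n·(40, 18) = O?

2P: tangent at (40, 18): λ = (3·40² + 2)/(2·18) ≡ 44/36. 36⁻¹ ≡ 39 (mod 61), so λ ≡ 44·39 ≡ 8.
  x = λ² - 40 - 40 = 64 - 80 ≡ 45; y = λ·(40 - 45) - 18 ≡ 3. → (45, 3)
3P: (45, 3) + (40, 18). λ = (18 - 3)/(40 - 45) ≡ 15/56 mod 61. 56⁻¹ ≡ 12 (mod 61) since 56·12 = 672 ≡ 1, so λ ≡ 58.
  x = λ² - 45 - 40 = 3364 - 85 ≡ 46; y = λ·(45 - 46) - 3 ≡ 0. → (46, 0)
4P: (46, 0) + (40, 18). λ = (18 - 0)/(40 - 46) ≡ 18/55 mod 61. 55⁻¹ ≡ 10 (mod 61), so λ ≡ 58.
  x = λ² - 46 - 40 = 3364 - 86 ≡ 45; y = λ·(46 - 45) - 0 ≡ 58. → (45, 58)
5P: (45, 58) + (40, 18). λ = (18 - 58)/(40 - 45) ≡ 21/56 mod 61. 56⁻¹ ≡ 12 (mod 61), so λ ≡ 8.
  x = λ² - 45 - 40 = 64 - 85 ≡ 40; y = λ·(45 - 40) - 58 ≡ 43. → (40, 43)
6P: (40, 43) + (40, 18): same x and y₁ ≡ -y₂, so the sum is O.
6P = O, so the order is 6.

6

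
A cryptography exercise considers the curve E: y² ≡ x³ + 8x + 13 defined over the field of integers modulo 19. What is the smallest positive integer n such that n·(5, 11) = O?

2P: tangent at (5, 11): λ = (3·5² + 8)/(2·11) ≡ 7/3. 3⁻¹ ≡ 13 (mod 19), so λ ≡ 7·13 ≡ 15.
  x = λ² - 5 - 5 = 225 - 10 ≡ 6; y = λ·(5 - 6) - 11 ≡ 12. → (6, 12)
3P: (6, 12) + (5, 11). λ = (11 - 12)/(5 - 6) ≡ 18/18 mod 19. 18⁻¹ ≡ 18 (mod 19), so λ ≡ 1.
  x = λ² - 6 - 5 = 1 - 11 ≡ 9; y = λ·(6 - 9) - 12 ≡ 4. → (9, 4)
4P: (9, 4) + (5, 11). λ = (11 - 4)/(5 - 9) ≡ 7/15 mod 19. 15⁻¹ ≡ 14 (mod 19), so λ ≡ 3.
  x = λ² - 9 - 5 = 9 - 14 ≡ 14; y = λ·(9 - 14) - 4 ≡ 0. → (14, 0)
5P: (14, 0) + (5, 11). λ = (11 - 0)/(5 - 14) ≡ 11/10 mod 19. 10⁻¹ ≡ 2 (mod 19) since 10·2 = 20 ≡ 1, so λ ≡ 3.
  x = λ² - 14 - 5 = 9 - 19 ≡ 9; y = λ·(14 - 9) - 0 ≡ 15. → (9, 15)
6P: (9, 15) + (5, 11). λ = (11 - 15)/(5 - 9) ≡ 15/15 mod 19. 15⁻¹ ≡ 14 (mod 19), so λ ≡ 1.
  x = λ² - 9 - 5 = 1 - 14 ≡ 6; y = λ·(9 - 6) - 15 ≡ 7. → (6, 7)
7P: (6, 7) + (5, 11). λ = (11 - 7)/(5 - 6) ≡ 4/18 mod 19. 18⁻¹ ≡ 18 (mod 19) since 18·18 = 324 ≡ 1, so λ ≡ 15.
  x = λ² - 6 - 5 = 225 - 11 ≡ 5; y = λ·(6 - 5) - 7 ≡ 8. → (5, 8)
8P: (5, 8) + (5, 11): same x and y₁ ≡ -y₂, so the sum is O.
8P = O, so the order is 8.

8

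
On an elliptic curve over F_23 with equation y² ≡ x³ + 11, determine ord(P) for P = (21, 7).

2P: tangent at (21, 7): λ = (3·21² + 0)/(2·7) ≡ 12/14. 14⁻¹ ≡ 5 (mod 23), so λ ≡ 12·5 ≡ 14.
  x = λ² - 21 - 21 = 196 - 42 ≡ 16; y = λ·(21 - 16) - 7 ≡ 17. → (16, 17)
3P: (16, 17) + (21, 7). λ = (7 - 17)/(21 - 16) ≡ 13/5 mod 23. 5⁻¹ ≡ 14 (mod 23), so λ ≡ 21.
  x = λ² - 16 - 21 = 441 - 37 ≡ 13; y = λ·(16 - 13) - 17 ≡ 0. → (13, 0)
4P: (13, 0) + (21, 7). λ = (7 - 0)/(21 - 13) ≡ 7/8 mod 23. 8⁻¹ ≡ 3 (mod 23), so λ ≡ 21.
  x = λ² - 13 - 21 = 441 - 34 ≡ 16; y = λ·(13 - 16) - 0 ≡ 6. → (16, 6)
5P: (16, 6) + (21, 7). λ = (7 - 6)/(21 - 16) ≡ 1/5 mod 23. 5⁻¹ ≡ 14 (mod 23), so λ ≡ 14.
  x = λ² - 16 - 21 = 196 - 37 ≡ 21; y = λ·(16 - 21) - 6 ≡ 16. → (21, 16)
6P: (21, 16) + (21, 7): same x and y₁ ≡ -y₂, so the sum is O.
6P = O, so the order is 6.

6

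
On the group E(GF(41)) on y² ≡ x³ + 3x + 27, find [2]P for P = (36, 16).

(35, 30)

tangent at (36, 16): λ = (3·36² + 3)/(2·16) ≡ 37/32. 32⁻¹ ≡ 9 (mod 41) since 32·9 = 288 ≡ 1, so λ ≡ 37·9 ≡ 5.
  x = λ² - 36 - 36 = 25 - 72 ≡ 35; y = λ·(36 - 35) - 16 ≡ 30. → (35, 30)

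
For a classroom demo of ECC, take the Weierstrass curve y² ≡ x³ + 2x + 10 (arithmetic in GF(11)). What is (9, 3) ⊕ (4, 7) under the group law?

(9, 3) + (4, 7). λ = (7 - 3)/(4 - 9) ≡ 4/6 mod 11. 6⁻¹ ≡ 2 (mod 11), so λ ≡ 8.
  x = λ² - 9 - 4 = 64 - 13 ≡ 7; y = λ·(9 - 7) - 3 ≡ 2. → (7, 2)

(7, 2)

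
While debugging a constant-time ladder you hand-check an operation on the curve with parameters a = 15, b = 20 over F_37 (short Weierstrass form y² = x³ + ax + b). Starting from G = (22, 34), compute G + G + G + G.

(12, 35)

Repeated addition: build up to 4G.
2G: tangent at (22, 34): λ = (3·22² + 15)/(2·34) ≡ 24/31. 31⁻¹ ≡ 6 (mod 37) since 31·6 = 186 ≡ 1, so λ ≡ 24·6 ≡ 33.
  x = λ² - 22 - 22 = 1089 - 44 ≡ 9; y = λ·(22 - 9) - 34 ≡ 25. → (9, 25)
3G: (9, 25) + (22, 34). λ = (34 - 25)/(22 - 9) ≡ 9/13 mod 37. 13⁻¹ ≡ 20 (mod 37) since 13·20 = 260 ≡ 1, so λ ≡ 32.
  x = λ² - 9 - 22 = 1024 - 31 ≡ 31; y = λ·(9 - 31) - 25 ≡ 11. → (31, 11)
4G: (31, 11) + (22, 34). λ = (34 - 11)/(22 - 31) ≡ 23/28 mod 37. 28⁻¹ ≡ 4 (mod 37) since 28·4 = 112 ≡ 1, so λ ≡ 18.
  x = λ² - 31 - 22 = 324 - 53 ≡ 12; y = λ·(31 - 12) - 11 ≡ 35. → (12, 35)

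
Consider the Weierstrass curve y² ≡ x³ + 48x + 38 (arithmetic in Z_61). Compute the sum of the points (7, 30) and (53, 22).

(7, 30) + (53, 22). λ = (22 - 30)/(53 - 7) ≡ 53/46 mod 61. 46⁻¹ ≡ 4 (mod 61), so λ ≡ 29.
  x = λ² - 7 - 53 = 841 - 60 ≡ 49; y = λ·(7 - 49) - 30 ≡ 33. → (49, 33)

(49, 33)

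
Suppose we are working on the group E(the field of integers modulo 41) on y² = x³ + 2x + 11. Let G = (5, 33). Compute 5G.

Repeated addition: build up to 5G.
2G: tangent at (5, 33): λ = (3·5² + 2)/(2·33) ≡ 36/25. 25⁻¹ ≡ 23 (mod 41), so λ ≡ 36·23 ≡ 8.
  x = λ² - 5 - 5 = 64 - 10 ≡ 13; y = λ·(5 - 13) - 33 ≡ 26. → (13, 26)
3G: (13, 26) + (5, 33). λ = (33 - 26)/(5 - 13) ≡ 7/33 mod 41. 33⁻¹ ≡ 5 (mod 41), so λ ≡ 35.
  x = λ² - 13 - 5 = 1225 - 18 ≡ 18; y = λ·(13 - 18) - 26 ≡ 4. → (18, 4)
4G: (18, 4) + (5, 33). λ = (33 - 4)/(5 - 18) ≡ 29/28 mod 41. 28⁻¹ ≡ 22 (mod 41), so λ ≡ 23.
  x = λ² - 18 - 5 = 529 - 23 ≡ 14; y = λ·(18 - 14) - 4 ≡ 6. → (14, 6)
5G: (14, 6) + (5, 33). λ = (33 - 6)/(5 - 14) ≡ 27/32 mod 41. 32⁻¹ ≡ 9 (mod 41) since 32·9 = 288 ≡ 1, so λ ≡ 38.
  x = λ² - 14 - 5 = 1444 - 19 ≡ 31; y = λ·(14 - 31) - 6 ≡ 4. → (31, 4)

(31, 4)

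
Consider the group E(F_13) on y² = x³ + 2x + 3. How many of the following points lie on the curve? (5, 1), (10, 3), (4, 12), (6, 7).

(5, 1): 1² ≡ 1, rhs ≡ 8 → off.
(10, 3): 3² ≡ 9, rhs ≡ 9 → on.
(4, 12): 12² ≡ 1, rhs ≡ 10 → off.
(6, 7): 7² ≡ 10, rhs ≡ 10 → on.

2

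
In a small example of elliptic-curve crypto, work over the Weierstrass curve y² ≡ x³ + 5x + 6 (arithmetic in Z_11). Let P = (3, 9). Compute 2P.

(3, 2)

tangent at (3, 9): λ = (3·3² + 5)/(2·9) ≡ 10/7. 7⁻¹ ≡ 8 (mod 11), so λ ≡ 10·8 ≡ 3.
  x = λ² - 3 - 3 = 9 - 6 ≡ 3; y = λ·(3 - 3) - 9 ≡ 2. → (3, 2)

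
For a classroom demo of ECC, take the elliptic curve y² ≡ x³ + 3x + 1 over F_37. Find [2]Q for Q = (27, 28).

tangent at (27, 28): λ = (3·27² + 3)/(2·28) ≡ 7/19. 19⁻¹ ≡ 2 (mod 37) since 19·2 = 38 ≡ 1, so λ ≡ 7·2 ≡ 14.
  x = λ² - 27 - 27 = 196 - 54 ≡ 31; y = λ·(27 - 31) - 28 ≡ 27. → (31, 27)

(31, 27)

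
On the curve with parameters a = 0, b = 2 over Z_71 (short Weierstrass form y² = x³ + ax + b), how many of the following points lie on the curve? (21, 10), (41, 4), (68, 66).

(21, 10): 10² ≡ 29, rhs ≡ 33 → off.
(41, 4): 4² ≡ 16, rhs ≡ 53 → off.
(68, 66): 66² ≡ 25, rhs ≡ 46 → off.

0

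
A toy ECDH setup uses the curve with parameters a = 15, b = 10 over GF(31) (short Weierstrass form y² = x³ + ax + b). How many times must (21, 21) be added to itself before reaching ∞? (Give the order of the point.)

2P: tangent at (21, 21): λ = (3·21² + 15)/(2·21) ≡ 5/11. 11⁻¹ ≡ 17 (mod 31) since 11·17 = 187 ≡ 1, so λ ≡ 5·17 ≡ 23.
  x = λ² - 21 - 21 = 529 - 42 ≡ 22; y = λ·(21 - 22) - 21 ≡ 18. → (22, 18)
3P: (22, 18) + (21, 21). λ = (21 - 18)/(21 - 22) ≡ 3/30 mod 31. 30⁻¹ ≡ 30 (mod 31), so λ ≡ 28.
  x = λ² - 22 - 21 = 784 - 43 ≡ 28; y = λ·(22 - 28) - 18 ≡ 0. → (28, 0)
4P: (28, 0) + (21, 21). λ = (21 - 0)/(21 - 28) ≡ 21/24 mod 31. 24⁻¹ ≡ 22 (mod 31), so λ ≡ 28.
  x = λ² - 28 - 21 = 784 - 49 ≡ 22; y = λ·(28 - 22) - 0 ≡ 13. → (22, 13)
5P: (22, 13) + (21, 21). λ = (21 - 13)/(21 - 22) ≡ 8/30 mod 31. 30⁻¹ ≡ 30 (mod 31), so λ ≡ 23.
  x = λ² - 22 - 21 = 529 - 43 ≡ 21; y = λ·(22 - 21) - 13 ≡ 10. → (21, 10)
6P: (21, 10) + (21, 21): same x and y₁ ≡ -y₂, so the sum is ∞.
6P = ∞, so the order is 6.

6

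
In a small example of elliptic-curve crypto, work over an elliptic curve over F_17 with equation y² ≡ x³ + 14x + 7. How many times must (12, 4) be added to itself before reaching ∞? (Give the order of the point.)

7

2P: tangent at (12, 4): λ = (3·12² + 14)/(2·4) ≡ 4/8. 8⁻¹ ≡ 15 (mod 17), so λ ≡ 4·15 ≡ 9.
  x = λ² - 12 - 12 = 81 - 24 ≡ 6; y = λ·(12 - 6) - 4 ≡ 16. → (6, 16)
3P: (6, 16) + (12, 4). λ = (4 - 16)/(12 - 6) ≡ 5/6 mod 17. 6⁻¹ ≡ 3 (mod 17) since 6·3 = 18 ≡ 1, so λ ≡ 15.
  x = λ² - 6 - 12 = 225 - 18 ≡ 3; y = λ·(6 - 3) - 16 ≡ 12. → (3, 12)
4P: (3, 12) + (12, 4). λ = (4 - 12)/(12 - 3) ≡ 9/9 mod 17. 9⁻¹ ≡ 2 (mod 17) since 9·2 = 18 ≡ 1, so λ ≡ 1.
  x = λ² - 3 - 12 = 1 - 15 ≡ 3; y = λ·(3 - 3) - 12 ≡ 5. → (3, 5)
5P: (3, 5) + (12, 4). λ = (4 - 5)/(12 - 3) ≡ 16/9 mod 17. 9⁻¹ ≡ 2 (mod 17) since 9·2 = 18 ≡ 1, so λ ≡ 15.
  x = λ² - 3 - 12 = 225 - 15 ≡ 6; y = λ·(3 - 6) - 5 ≡ 1. → (6, 1)
6P: (6, 1) + (12, 4). λ = (4 - 1)/(12 - 6) ≡ 3/6 mod 17. 6⁻¹ ≡ 3 (mod 17) since 6·3 = 18 ≡ 1, so λ ≡ 9.
  x = λ² - 6 - 12 = 81 - 18 ≡ 12; y = λ·(6 - 12) - 1 ≡ 13. → (12, 13)
7P: (12, 13) + (12, 4): same x and y₁ ≡ -y₂, so the sum is ∞.
7P = ∞, so the order is 7.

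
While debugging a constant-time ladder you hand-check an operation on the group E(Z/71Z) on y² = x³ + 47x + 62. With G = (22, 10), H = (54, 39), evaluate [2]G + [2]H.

First 2G:
Repeated addition: build up to 2G.
2G: tangent at (22, 10): λ = (3·22² + 47)/(2·10) ≡ 8/20. 20⁻¹ ≡ 32 (mod 71) since 20·32 = 640 ≡ 1, so λ ≡ 8·32 ≡ 43.
  x = λ² - 22 - 22 = 1849 - 44 ≡ 30; y = λ·(22 - 30) - 10 ≡ 1. → (30, 1)
2G = (30, 1).
Next 2H:
Repeated addition: build up to 2H.
2H: tangent at (54, 39): λ = (3·54² + 47)/(2·39) ≡ 62/7. 7⁻¹ ≡ 61 (mod 71), so λ ≡ 62·61 ≡ 19.
  x = λ² - 54 - 54 = 361 - 108 ≡ 40; y = λ·(54 - 40) - 39 ≡ 14. → (40, 14)
2H = (40, 14).
Finally 2G + 2H:
(30, 1) + (40, 14). λ = (14 - 1)/(40 - 30) ≡ 13/10 mod 71. 10⁻¹ ≡ 64 (mod 71) since 10·64 = 640 ≡ 1, so λ ≡ 51.
  x = λ² - 30 - 40 = 2601 - 70 ≡ 46; y = λ·(30 - 46) - 1 ≡ 35. → (46, 35)

(46, 35)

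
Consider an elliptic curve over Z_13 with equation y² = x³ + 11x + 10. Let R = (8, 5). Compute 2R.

(7, 1)

tangent at (8, 5): λ = (3·8² + 11)/(2·5) ≡ 8/10. 10⁻¹ ≡ 4 (mod 13) since 10·4 = 40 ≡ 1, so λ ≡ 8·4 ≡ 6.
  x = λ² - 8 - 8 = 36 - 16 ≡ 7; y = λ·(8 - 7) - 5 ≡ 1. → (7, 1)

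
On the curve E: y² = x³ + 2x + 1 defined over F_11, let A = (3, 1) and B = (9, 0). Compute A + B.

(3, 10)

(3, 1) + (9, 0). λ = (0 - 1)/(9 - 3) ≡ 10/6 mod 11. 6⁻¹ ≡ 2 (mod 11), so λ ≡ 9.
  x = λ² - 3 - 9 = 81 - 12 ≡ 3; y = λ·(3 - 3) - 1 ≡ 10. → (3, 10)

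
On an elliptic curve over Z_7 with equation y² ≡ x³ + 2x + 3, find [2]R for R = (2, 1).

(3, 6)

tangent at (2, 1): λ = (3·2² + 2)/(2·1) ≡ 0/2. 2⁻¹ ≡ 4 (mod 7), so λ ≡ 0·4 ≡ 0.
  x = λ² - 2 - 2 = 0 - 4 ≡ 3; y = λ·(2 - 3) - 1 ≡ 6. → (3, 6)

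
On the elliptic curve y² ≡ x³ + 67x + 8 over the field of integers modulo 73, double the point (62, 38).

(21, 23)

tangent at (62, 38): λ = (3·62² + 67)/(2·38) ≡ 65/3. 3⁻¹ ≡ 49 (mod 73) since 3·49 = 147 ≡ 1, so λ ≡ 65·49 ≡ 46.
  x = λ² - 62 - 62 = 2116 - 124 ≡ 21; y = λ·(62 - 21) - 38 ≡ 23. → (21, 23)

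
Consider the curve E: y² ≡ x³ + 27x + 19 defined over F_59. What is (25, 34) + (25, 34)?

(34, 11)

tangent at (25, 34): λ = (3·25² + 27)/(2·34) ≡ 14/9. 9⁻¹ ≡ 46 (mod 59), so λ ≡ 14·46 ≡ 54.
  x = λ² - 25 - 25 = 2916 - 50 ≡ 34; y = λ·(25 - 34) - 34 ≡ 11. → (34, 11)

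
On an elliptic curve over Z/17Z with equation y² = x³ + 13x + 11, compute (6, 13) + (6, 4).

The two points share x = 6 and their y-coordinates satisfy 13 + 4 ≡ 0 (mod 17), so they are inverses. Their sum is 𝒪.

O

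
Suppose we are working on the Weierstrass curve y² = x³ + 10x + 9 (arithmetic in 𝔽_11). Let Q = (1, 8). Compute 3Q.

(1, 3)

Repeated addition: build up to 3Q.
2Q: tangent at (1, 8): λ = (3·1² + 10)/(2·8) ≡ 2/5. 5⁻¹ ≡ 9 (mod 11), so λ ≡ 2·9 ≡ 7.
  x = λ² - 1 - 1 = 49 - 2 ≡ 3; y = λ·(1 - 3) - 8 ≡ 0. → (3, 0)
3Q: (3, 0) + (1, 8). λ = (8 - 0)/(1 - 3) ≡ 8/9 mod 11. 9⁻¹ ≡ 5 (mod 11), so λ ≡ 7.
  x = λ² - 3 - 1 = 49 - 4 ≡ 1; y = λ·(3 - 1) - 0 ≡ 3. → (1, 3)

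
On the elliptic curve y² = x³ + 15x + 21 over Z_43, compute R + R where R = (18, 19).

(2, 39)

tangent at (18, 19): λ = (3·18² + 15)/(2·19) ≡ 41/38. 38⁻¹ ≡ 17 (mod 43) since 38·17 = 646 ≡ 1, so λ ≡ 41·17 ≡ 9.
  x = λ² - 18 - 18 = 81 - 36 ≡ 2; y = λ·(18 - 2) - 19 ≡ 39. → (2, 39)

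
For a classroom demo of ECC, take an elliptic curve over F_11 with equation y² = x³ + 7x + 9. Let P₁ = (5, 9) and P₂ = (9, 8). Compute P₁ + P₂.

(5, 9) + (9, 8). λ = (8 - 9)/(9 - 5) ≡ 10/4 mod 11. 4⁻¹ ≡ 3 (mod 11) since 4·3 = 12 ≡ 1, so λ ≡ 8.
  x = λ² - 5 - 9 = 64 - 14 ≡ 6; y = λ·(5 - 6) - 9 ≡ 5. → (6, 5)

(6, 5)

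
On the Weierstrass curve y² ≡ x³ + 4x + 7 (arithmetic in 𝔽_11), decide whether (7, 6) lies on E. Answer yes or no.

y² = 6² ≡ 3; x³ + 4x + 7 = 378 ≡ 4 (mod 11). 3 ≠ 4.

no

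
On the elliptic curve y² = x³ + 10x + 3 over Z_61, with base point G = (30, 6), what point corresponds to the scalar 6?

(40, 29)

Repeated addition: build up to 6G.
2G: tangent at (30, 6): λ = (3·30² + 10)/(2·6) ≡ 26/12. 12⁻¹ ≡ 56 (mod 61), so λ ≡ 26·56 ≡ 53.
  x = λ² - 30 - 30 = 2809 - 60 ≡ 4; y = λ·(30 - 4) - 6 ≡ 30. → (4, 30)
3G: (4, 30) + (30, 6). λ = (6 - 30)/(30 - 4) ≡ 37/26 mod 61. 26⁻¹ ≡ 54 (mod 61), so λ ≡ 46.
  x = λ² - 4 - 30 = 2116 - 34 ≡ 8; y = λ·(4 - 8) - 30 ≡ 30. → (8, 30)
4G: (8, 30) + (30, 6). λ = (6 - 30)/(30 - 8) ≡ 37/22 mod 61. 22⁻¹ ≡ 25 (mod 61), so λ ≡ 10.
  x = λ² - 8 - 30 = 100 - 38 ≡ 1; y = λ·(8 - 1) - 30 ≡ 40. → (1, 40)
5G: (1, 40) + (30, 6). λ = (6 - 40)/(30 - 1) ≡ 27/29 mod 61. 29⁻¹ ≡ 40 (mod 61) since 29·40 = 1160 ≡ 1, so λ ≡ 43.
  x = λ² - 1 - 30 = 1849 - 31 ≡ 49; y = λ·(1 - 49) - 40 ≡ 31. → (49, 31)
6G: (49, 31) + (30, 6). λ = (6 - 31)/(30 - 49) ≡ 36/42 mod 61. 42⁻¹ ≡ 16 (mod 61) since 42·16 = 672 ≡ 1, so λ ≡ 27.
  x = λ² - 49 - 30 = 729 - 79 ≡ 40; y = λ·(49 - 40) - 31 ≡ 29. → (40, 29)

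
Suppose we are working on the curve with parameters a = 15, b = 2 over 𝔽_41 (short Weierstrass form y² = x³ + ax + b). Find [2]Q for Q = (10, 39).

tangent at (10, 39): λ = (3·10² + 15)/(2·39) ≡ 28/37. 37⁻¹ ≡ 10 (mod 41), so λ ≡ 28·10 ≡ 34.
  x = λ² - 10 - 10 = 1156 - 20 ≡ 29; y = λ·(10 - 29) - 39 ≡ 12. → (29, 12)

(29, 12)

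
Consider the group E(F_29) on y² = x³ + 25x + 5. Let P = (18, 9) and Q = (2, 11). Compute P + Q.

(18, 9) + (2, 11). λ = (11 - 9)/(2 - 18) ≡ 2/13 mod 29. 13⁻¹ ≡ 9 (mod 29), so λ ≡ 18.
  x = λ² - 18 - 2 = 324 - 20 ≡ 14; y = λ·(18 - 14) - 9 ≡ 5. → (14, 5)

(14, 5)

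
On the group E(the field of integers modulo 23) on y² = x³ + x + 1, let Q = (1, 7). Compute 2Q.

tangent at (1, 7): λ = (3·1² + 1)/(2·7) ≡ 4/14. 14⁻¹ ≡ 5 (mod 23) since 14·5 = 70 ≡ 1, so λ ≡ 4·5 ≡ 20.
  x = λ² - 1 - 1 = 400 - 2 ≡ 7; y = λ·(1 - 7) - 7 ≡ 11. → (7, 11)

(7, 11)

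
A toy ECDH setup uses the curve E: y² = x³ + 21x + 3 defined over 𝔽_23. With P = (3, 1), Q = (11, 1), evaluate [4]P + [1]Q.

First 4P:
Double-and-add on 4 = (100)₂. Start with P = (3, 1) for the leading 1-bit.
double: tangent at (3, 1): λ = (3·3² + 21)/(2·1) ≡ 2/2. 2⁻¹ ≡ 12 (mod 23), so λ ≡ 2·12 ≡ 1.
  x = λ² - 3 - 3 = 1 - 6 ≡ 18; y = λ·(3 - 18) - 1 ≡ 7. → (18, 7)
double: tangent at (18, 7): λ = (3·18² + 21)/(2·7) ≡ 4/14. 14⁻¹ ≡ 5 (mod 23) since 14·5 = 70 ≡ 1, so λ ≡ 4·5 ≡ 20.
  x = λ² - 18 - 18 = 400 - 36 ≡ 19; y = λ·(18 - 19) - 7 ≡ 19. → (19, 19)
4P = (19, 19).
Finally 4P + Q:
(19, 19) + (11, 1). λ = (1 - 19)/(11 - 19) ≡ 5/15 mod 23. 15⁻¹ ≡ 20 (mod 23) since 15·20 = 300 ≡ 1, so λ ≡ 8.
  x = λ² - 19 - 11 = 64 - 30 ≡ 11; y = λ·(19 - 11) - 19 ≡ 22. → (11, 22)

(11, 22)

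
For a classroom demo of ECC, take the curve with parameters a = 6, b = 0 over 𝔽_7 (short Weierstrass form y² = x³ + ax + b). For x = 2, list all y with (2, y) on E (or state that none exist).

x³ + 6x + 0 = 20 ≡ 6 (mod 7).
6 is a non-residue mod 7; no y exists.

none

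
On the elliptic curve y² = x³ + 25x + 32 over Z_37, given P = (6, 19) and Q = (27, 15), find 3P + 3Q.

(13, 36)

First 3P:
Repeated addition: build up to 3P.
2P: tangent at (6, 19): λ = (3·6² + 25)/(2·19) ≡ 22/1. 1⁻¹ ≡ 1 (mod 37) since 1·1 = 1 ≡ 1, so λ ≡ 22·1 ≡ 22.
  x = λ² - 6 - 6 = 484 - 12 ≡ 28; y = λ·(6 - 28) - 19 ≡ 15. → (28, 15)
3P: (28, 15) + (6, 19). λ = (19 - 15)/(6 - 28) ≡ 4/15 mod 37. 15⁻¹ ≡ 5 (mod 37), so λ ≡ 20.
  x = λ² - 28 - 6 = 400 - 34 ≡ 33; y = λ·(28 - 33) - 15 ≡ 33. → (33, 33)
3P = (33, 33).
Next 3Q:
Repeated addition: build up to 3Q.
2Q: tangent at (27, 15): λ = (3·27² + 25)/(2·15) ≡ 29/30. 30⁻¹ ≡ 21 (mod 37), so λ ≡ 29·21 ≡ 17.
  x = λ² - 27 - 27 = 289 - 54 ≡ 13; y = λ·(27 - 13) - 15 ≡ 1. → (13, 1)
3Q: (13, 1) + (27, 15). λ = (15 - 1)/(27 - 13) ≡ 14/14 mod 37. 14⁻¹ ≡ 8 (mod 37) since 14·8 = 112 ≡ 1, so λ ≡ 1.
  x = λ² - 13 - 27 = 1 - 40 ≡ 35; y = λ·(13 - 35) - 1 ≡ 14. → (35, 14)
3Q = (35, 14).
Finally 3P + 3Q:
(33, 33) + (35, 14). λ = (14 - 33)/(35 - 33) ≡ 18/2 mod 37. 2⁻¹ ≡ 19 (mod 37) since 2·19 = 38 ≡ 1, so λ ≡ 9.
  x = λ² - 33 - 35 = 81 - 68 ≡ 13; y = λ·(33 - 13) - 33 ≡ 36. → (13, 36)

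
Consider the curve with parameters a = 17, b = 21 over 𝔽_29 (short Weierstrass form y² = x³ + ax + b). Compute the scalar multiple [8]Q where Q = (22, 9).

(14, 4)

Double-and-add on 8 = (1000)₂. Start with Q = (22, 9) for the leading 1-bit.
double: tangent at (22, 9): λ = (3·22² + 17)/(2·9) ≡ 19/18. 18⁻¹ ≡ 21 (mod 29), so λ ≡ 19·21 ≡ 22.
  x = λ² - 22 - 22 = 484 - 44 ≡ 5; y = λ·(22 - 5) - 9 ≡ 17. → (5, 17)
double: tangent at (5, 17): λ = (3·5² + 17)/(2·17) ≡ 5/5. 5⁻¹ ≡ 6 (mod 29), so λ ≡ 5·6 ≡ 1.
  x = λ² - 5 - 5 = 1 - 10 ≡ 20; y = λ·(5 - 20) - 17 ≡ 26. → (20, 26)
double: tangent at (20, 26): λ = (3·20² + 17)/(2·26) ≡ 28/23. 23⁻¹ ≡ 24 (mod 29), so λ ≡ 28·24 ≡ 5.
  x = λ² - 20 - 20 = 25 - 40 ≡ 14; y = λ·(20 - 14) - 26 ≡ 4. → (14, 4)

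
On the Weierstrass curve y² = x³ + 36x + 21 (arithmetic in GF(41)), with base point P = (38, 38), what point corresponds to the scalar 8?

(35, 9)

Repeated addition: build up to 8P.
2P: tangent at (38, 38): λ = (3·38² + 36)/(2·38) ≡ 22/35. 35⁻¹ ≡ 34 (mod 41) since 35·34 = 1190 ≡ 1, so λ ≡ 22·34 ≡ 10.
  x = λ² - 38 - 38 = 100 - 76 ≡ 24; y = λ·(38 - 24) - 38 ≡ 20. → (24, 20)
3P: (24, 20) + (38, 38). λ = (38 - 20)/(38 - 24) ≡ 18/14 mod 41. 14⁻¹ ≡ 3 (mod 41) since 14·3 = 42 ≡ 1, so λ ≡ 13.
  x = λ² - 24 - 38 = 169 - 62 ≡ 25; y = λ·(24 - 25) - 20 ≡ 8. → (25, 8)
4P: (25, 8) + (38, 38). λ = (38 - 8)/(38 - 25) ≡ 30/13 mod 41. 13⁻¹ ≡ 19 (mod 41), so λ ≡ 37.
  x = λ² - 25 - 38 = 1369 - 63 ≡ 35; y = λ·(25 - 35) - 8 ≡ 32. → (35, 32)
5P: (35, 32) + (38, 38). λ = (38 - 32)/(38 - 35) ≡ 6/3 mod 41. 3⁻¹ ≡ 14 (mod 41), so λ ≡ 2.
  x = λ² - 35 - 38 = 4 - 73 ≡ 13; y = λ·(35 - 13) - 32 ≡ 12. → (13, 12)
6P: (13, 12) + (38, 38). λ = (38 - 12)/(38 - 13) ≡ 26/25 mod 41. 25⁻¹ ≡ 23 (mod 41), so λ ≡ 24.
  x = λ² - 13 - 38 = 576 - 51 ≡ 33; y = λ·(13 - 33) - 12 ≡ 0. → (33, 0)
7P: (33, 0) + (38, 38). λ = (38 - 0)/(38 - 33) ≡ 38/5 mod 41. 5⁻¹ ≡ 33 (mod 41) since 5·33 = 165 ≡ 1, so λ ≡ 24.
  x = λ² - 33 - 38 = 576 - 71 ≡ 13; y = λ·(33 - 13) - 0 ≡ 29. → (13, 29)
8P: (13, 29) + (38, 38). λ = (38 - 29)/(38 - 13) ≡ 9/25 mod 41. 25⁻¹ ≡ 23 (mod 41), so λ ≡ 2.
  x = λ² - 13 - 38 = 4 - 51 ≡ 35; y = λ·(13 - 35) - 29 ≡ 9. → (35, 9)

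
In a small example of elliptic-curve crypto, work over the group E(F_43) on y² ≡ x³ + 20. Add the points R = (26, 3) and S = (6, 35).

(26, 3) + (6, 35). λ = (35 - 3)/(6 - 26) ≡ 32/23 mod 43. 23⁻¹ ≡ 15 (mod 43), so λ ≡ 7.
  x = λ² - 26 - 6 = 49 - 32 ≡ 17; y = λ·(26 - 17) - 3 ≡ 17. → (17, 17)

(17, 17)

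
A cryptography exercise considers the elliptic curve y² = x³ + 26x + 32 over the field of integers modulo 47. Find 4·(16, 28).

Write Q = (16, 28).
Double-and-add on 4 = (100)₂. Start with Q = (16, 28) for the leading 1-bit.
double: tangent at (16, 28): λ = (3·16² + 26)/(2·28) ≡ 42/9. 9⁻¹ ≡ 21 (mod 47), so λ ≡ 42·21 ≡ 36.
  x = λ² - 16 - 16 = 1296 - 32 ≡ 42; y = λ·(16 - 42) - 28 ≡ 23. → (42, 23)
double: tangent at (42, 23): λ = (3·42² + 26)/(2·23) ≡ 7/46. 46⁻¹ ≡ 46 (mod 47), so λ ≡ 7·46 ≡ 40.
  x = λ² - 42 - 42 = 1600 - 84 ≡ 12; y = λ·(42 - 12) - 23 ≡ 2. → (12, 2)

(12, 2)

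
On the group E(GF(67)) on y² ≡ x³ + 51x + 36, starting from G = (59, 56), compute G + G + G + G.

(58, 11)

Double-and-add on 4 = (100)₂. Start with G = (59, 56) for the leading 1-bit.
double: tangent at (59, 56): λ = (3·59² + 51)/(2·56) ≡ 42/45. 45⁻¹ ≡ 3 (mod 67) since 45·3 = 135 ≡ 1, so λ ≡ 42·3 ≡ 59.
  x = λ² - 59 - 59 = 3481 - 118 ≡ 13; y = λ·(59 - 13) - 56 ≡ 45. → (13, 45)
double: tangent at (13, 45): λ = (3·13² + 51)/(2·45) ≡ 22/23. 23⁻¹ ≡ 35 (mod 67), so λ ≡ 22·35 ≡ 33.
  x = λ² - 13 - 13 = 1089 - 26 ≡ 58; y = λ·(13 - 58) - 45 ≡ 11. → (58, 11)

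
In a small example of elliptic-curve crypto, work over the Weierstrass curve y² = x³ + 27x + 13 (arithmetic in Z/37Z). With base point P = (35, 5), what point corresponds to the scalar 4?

(32, 30)

Repeated addition: build up to 4P.
2P: tangent at (35, 5): λ = (3·35² + 27)/(2·5) ≡ 2/10. 10⁻¹ ≡ 26 (mod 37) since 10·26 = 260 ≡ 1, so λ ≡ 2·26 ≡ 15.
  x = λ² - 35 - 35 = 225 - 70 ≡ 7; y = λ·(35 - 7) - 5 ≡ 8. → (7, 8)
3P: (7, 8) + (35, 5). λ = (5 - 8)/(35 - 7) ≡ 34/28 mod 37. 28⁻¹ ≡ 4 (mod 37), so λ ≡ 25.
  x = λ² - 7 - 35 = 625 - 42 ≡ 28; y = λ·(7 - 28) - 8 ≡ 22. → (28, 22)
4P: (28, 22) + (35, 5). λ = (5 - 22)/(35 - 28) ≡ 20/7 mod 37. 7⁻¹ ≡ 16 (mod 37), so λ ≡ 24.
  x = λ² - 28 - 35 = 576 - 63 ≡ 32; y = λ·(28 - 32) - 22 ≡ 30. → (32, 30)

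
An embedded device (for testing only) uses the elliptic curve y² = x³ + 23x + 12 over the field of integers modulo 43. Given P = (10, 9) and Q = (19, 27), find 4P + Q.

First 4P:
Repeated addition: build up to 4P.
2P: tangent at (10, 9): λ = (3·10² + 23)/(2·9) ≡ 22/18. 18⁻¹ ≡ 12 (mod 43), so λ ≡ 22·12 ≡ 6.
  x = λ² - 10 - 10 = 36 - 20 ≡ 16; y = λ·(10 - 16) - 9 ≡ 41. → (16, 41)
3P: (16, 41) + (10, 9). λ = (9 - 41)/(10 - 16) ≡ 11/37 mod 43. 37⁻¹ ≡ 7 (mod 43), so λ ≡ 34.
  x = λ² - 16 - 10 = 1156 - 26 ≡ 12; y = λ·(16 - 12) - 41 ≡ 9. → (12, 9)
4P: (12, 9) + (10, 9). λ = (9 - 9)/(10 - 12) ≡ 0/41 mod 43. 41⁻¹ ≡ 21 (mod 43), so λ ≡ 0.
  x = λ² - 12 - 10 = 0 - 22 ≡ 21; y = λ·(12 - 21) - 9 ≡ 34. → (21, 34)
4P = (21, 34).
Finally 4P + Q:
(21, 34) + (19, 27). λ = (27 - 34)/(19 - 21) ≡ 36/41 mod 43. 41⁻¹ ≡ 21 (mod 43) since 41·21 = 861 ≡ 1, so λ ≡ 25.
  x = λ² - 21 - 19 = 625 - 40 ≡ 26; y = λ·(21 - 26) - 34 ≡ 13. → (26, 13)

(26, 13)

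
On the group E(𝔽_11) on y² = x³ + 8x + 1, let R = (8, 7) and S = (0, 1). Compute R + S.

(8, 7) + (0, 1). λ = (1 - 7)/(0 - 8) ≡ 5/3 mod 11. 3⁻¹ ≡ 4 (mod 11) since 3·4 = 12 ≡ 1, so λ ≡ 9.
  x = λ² - 8 - 0 = 81 - 8 ≡ 7; y = λ·(8 - 7) - 7 ≡ 2. → (7, 2)

(7, 2)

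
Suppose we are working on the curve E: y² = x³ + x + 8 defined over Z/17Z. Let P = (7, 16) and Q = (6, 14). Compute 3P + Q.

First 3P:
Repeated addition: build up to 3P.
2P: tangent at (7, 16): λ = (3·7² + 1)/(2·16) ≡ 12/15. 15⁻¹ ≡ 8 (mod 17), so λ ≡ 12·8 ≡ 11.
  x = λ² - 7 - 7 = 121 - 14 ≡ 5; y = λ·(7 - 5) - 16 ≡ 6. → (5, 6)
3P: (5, 6) + (7, 16). λ = (16 - 6)/(7 - 5) ≡ 10/2 mod 17. 2⁻¹ ≡ 9 (mod 17), so λ ≡ 5.
  x = λ² - 5 - 7 = 25 - 12 ≡ 13; y = λ·(5 - 13) - 6 ≡ 5. → (13, 5)
3P = (13, 5).
Finally 3P + Q:
(13, 5) + (6, 14). λ = (14 - 5)/(6 - 13) ≡ 9/10 mod 17. 10⁻¹ ≡ 12 (mod 17), so λ ≡ 6.
  x = λ² - 13 - 6 = 36 - 19 ≡ 0; y = λ·(13 - 0) - 5 ≡ 5. → (0, 5)

(0, 5)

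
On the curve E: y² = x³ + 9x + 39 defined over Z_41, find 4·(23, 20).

(37, 29)

Write G = (23, 20).
Repeated addition: build up to 4G.
2G: tangent at (23, 20): λ = (3·23² + 9)/(2·20) ≡ 38/40. 40⁻¹ ≡ 40 (mod 41) since 40·40 = 1600 ≡ 1, so λ ≡ 38·40 ≡ 3.
  x = λ² - 23 - 23 = 9 - 46 ≡ 4; y = λ·(23 - 4) - 20 ≡ 37. → (4, 37)
3G: (4, 37) + (23, 20). λ = (20 - 37)/(23 - 4) ≡ 24/19 mod 41. 19⁻¹ ≡ 13 (mod 41), so λ ≡ 25.
  x = λ² - 4 - 23 = 625 - 27 ≡ 24; y = λ·(4 - 24) - 37 ≡ 37. → (24, 37)
4G: (24, 37) + (23, 20). λ = (20 - 37)/(23 - 24) ≡ 24/40 mod 41. 40⁻¹ ≡ 40 (mod 41) since 40·40 = 1600 ≡ 1, so λ ≡ 17.
  x = λ² - 24 - 23 = 289 - 47 ≡ 37; y = λ·(24 - 37) - 37 ≡ 29. → (37, 29)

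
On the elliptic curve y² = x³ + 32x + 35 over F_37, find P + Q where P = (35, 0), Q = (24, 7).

(35, 0) + (24, 7). λ = (7 - 0)/(24 - 35) ≡ 7/26 mod 37. 26⁻¹ ≡ 10 (mod 37), so λ ≡ 33.
  x = λ² - 35 - 24 = 1089 - 59 ≡ 31; y = λ·(35 - 31) - 0 ≡ 21. → (31, 21)

(31, 21)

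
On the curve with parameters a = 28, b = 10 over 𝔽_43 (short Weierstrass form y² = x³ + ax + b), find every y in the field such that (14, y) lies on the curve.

x³ + 28x + 10 = 3146 ≡ 7 (mod 43).
7 is a non-residue mod 43; no y exists.

none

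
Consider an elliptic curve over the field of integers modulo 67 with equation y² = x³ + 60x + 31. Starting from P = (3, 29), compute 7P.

Double-and-add on 7 = (111)₂. Start with P = (3, 29) for the leading 1-bit.
double: tangent at (3, 29): λ = (3·3² + 60)/(2·29) ≡ 20/58. 58⁻¹ ≡ 52 (mod 67) since 58·52 = 3016 ≡ 1, so λ ≡ 20·52 ≡ 35.
  x = λ² - 3 - 3 = 1225 - 6 ≡ 13; y = λ·(3 - 13) - 29 ≡ 23. → (13, 23)
add P: (13, 23) + (3, 29). λ = (29 - 23)/(3 - 13) ≡ 6/57 mod 67. 57⁻¹ ≡ 20 (mod 67) since 57·20 = 1140 ≡ 1, so λ ≡ 53.
  x = λ² - 13 - 3 = 2809 - 16 ≡ 46; y = λ·(13 - 46) - 23 ≡ 37. → (46, 37)
double: tangent at (46, 37): λ = (3·46² + 60)/(2·37) ≡ 43/7. 7⁻¹ ≡ 48 (mod 67), so λ ≡ 43·48 ≡ 54.
  x = λ² - 46 - 46 = 2916 - 92 ≡ 10; y = λ·(46 - 10) - 37 ≡ 31. → (10, 31)
add P: (10, 31) + (3, 29). λ = (29 - 31)/(3 - 10) ≡ 65/60 mod 67. 60⁻¹ ≡ 19 (mod 67), so λ ≡ 29.
  x = λ² - 10 - 3 = 841 - 13 ≡ 24; y = λ·(10 - 24) - 31 ≡ 32. → (24, 32)

(24, 32)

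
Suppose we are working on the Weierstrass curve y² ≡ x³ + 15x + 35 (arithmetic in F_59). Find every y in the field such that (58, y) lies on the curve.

x³ + 15x + 35 = 196017 ≡ 19 (mod 59).
Square roots of 19 mod 59: 14 and 45 (since 14² = 196 ≡ 19).

14, 45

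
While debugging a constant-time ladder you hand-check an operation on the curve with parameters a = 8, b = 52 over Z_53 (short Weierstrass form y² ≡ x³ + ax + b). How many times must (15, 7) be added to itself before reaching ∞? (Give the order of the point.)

2P: tangent at (15, 7): λ = (3·15² + 8)/(2·7) ≡ 47/14. 14⁻¹ ≡ 19 (mod 53), so λ ≡ 47·19 ≡ 45.
  x = λ² - 15 - 15 = 2025 - 30 ≡ 34; y = λ·(15 - 34) - 7 ≡ 39. → (34, 39)
3P: (34, 39) + (15, 7). λ = (7 - 39)/(15 - 34) ≡ 21/34 mod 53. 34⁻¹ ≡ 39 (mod 53) since 34·39 = 1326 ≡ 1, so λ ≡ 24.
  x = λ² - 34 - 15 = 576 - 49 ≡ 50; y = λ·(34 - 50) - 39 ≡ 1. → (50, 1)
4P: (50, 1) + (15, 7). λ = (7 - 1)/(15 - 50) ≡ 6/18 mod 53. 18⁻¹ ≡ 3 (mod 53) since 18·3 = 54 ≡ 1, so λ ≡ 18.
  x = λ² - 50 - 15 = 324 - 65 ≡ 47; y = λ·(50 - 47) - 1 ≡ 0. → (47, 0)
5P: (47, 0) + (15, 7). λ = (7 - 0)/(15 - 47) ≡ 7/21 mod 53. 21⁻¹ ≡ 48 (mod 53) since 21·48 = 1008 ≡ 1, so λ ≡ 18.
  x = λ² - 47 - 15 = 324 - 62 ≡ 50; y = λ·(47 - 50) - 0 ≡ 52. → (50, 52)
6P: (50, 52) + (15, 7). λ = (7 - 52)/(15 - 50) ≡ 8/18 mod 53. 18⁻¹ ≡ 3 (mod 53), so λ ≡ 24.
  x = λ² - 50 - 15 = 576 - 65 ≡ 34; y = λ·(50 - 34) - 52 ≡ 14. → (34, 14)
7P: (34, 14) + (15, 7). λ = (7 - 14)/(15 - 34) ≡ 46/34 mod 53. 34⁻¹ ≡ 39 (mod 53), so λ ≡ 45.
  x = λ² - 34 - 15 = 2025 - 49 ≡ 15; y = λ·(34 - 15) - 14 ≡ 46. → (15, 46)
8P: (15, 46) + (15, 7): same x and y₁ ≡ -y₂, so the sum is ∞.
8P = ∞, so the order is 8.

8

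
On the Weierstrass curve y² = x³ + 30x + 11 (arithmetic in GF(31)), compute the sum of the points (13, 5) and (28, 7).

(6, 29)

(13, 5) + (28, 7). λ = (7 - 5)/(28 - 13) ≡ 2/15 mod 31. 15⁻¹ ≡ 29 (mod 31), so λ ≡ 27.
  x = λ² - 13 - 28 = 729 - 41 ≡ 6; y = λ·(13 - 6) - 5 ≡ 29. → (6, 29)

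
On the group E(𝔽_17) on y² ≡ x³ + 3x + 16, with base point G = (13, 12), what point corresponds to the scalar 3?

(0, 13)

Repeated addition: build up to 3G.
2G: tangent at (13, 12): λ = (3·13² + 3)/(2·12) ≡ 0/7. 7⁻¹ ≡ 5 (mod 17), so λ ≡ 0·5 ≡ 0.
  x = λ² - 13 - 13 = 0 - 26 ≡ 8; y = λ·(13 - 8) - 12 ≡ 5. → (8, 5)
3G: (8, 5) + (13, 12). λ = (12 - 5)/(13 - 8) ≡ 7/5 mod 17. 5⁻¹ ≡ 7 (mod 17), so λ ≡ 15.
  x = λ² - 8 - 13 = 225 - 21 ≡ 0; y = λ·(8 - 0) - 5 ≡ 13. → (0, 13)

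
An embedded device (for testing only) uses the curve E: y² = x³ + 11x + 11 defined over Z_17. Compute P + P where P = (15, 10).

(8, 4)

tangent at (15, 10): λ = (3·15² + 11)/(2·10) ≡ 6/3. 3⁻¹ ≡ 6 (mod 17) since 3·6 = 18 ≡ 1, so λ ≡ 6·6 ≡ 2.
  x = λ² - 15 - 15 = 4 - 30 ≡ 8; y = λ·(15 - 8) - 10 ≡ 4. → (8, 4)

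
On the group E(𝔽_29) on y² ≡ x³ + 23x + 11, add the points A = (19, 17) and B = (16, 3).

(19, 17) + (16, 3). λ = (3 - 17)/(16 - 19) ≡ 15/26 mod 29. 26⁻¹ ≡ 19 (mod 29), so λ ≡ 24.
  x = λ² - 19 - 16 = 576 - 35 ≡ 19; y = λ·(19 - 19) - 17 ≡ 12. → (19, 12)

(19, 12)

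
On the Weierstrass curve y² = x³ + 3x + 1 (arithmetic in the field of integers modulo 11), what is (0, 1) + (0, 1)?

(5, 8)

tangent at (0, 1): λ = (3·0² + 3)/(2·1) ≡ 3/2. 2⁻¹ ≡ 6 (mod 11), so λ ≡ 3·6 ≡ 7.
  x = λ² - 0 - 0 = 49 - 0 ≡ 5; y = λ·(0 - 5) - 1 ≡ 8. → (5, 8)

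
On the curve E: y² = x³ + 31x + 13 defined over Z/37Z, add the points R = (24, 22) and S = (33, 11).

(24, 22) + (33, 11). λ = (11 - 22)/(33 - 24) ≡ 26/9 mod 37. 9⁻¹ ≡ 33 (mod 37) since 9·33 = 297 ≡ 1, so λ ≡ 7.
  x = λ² - 24 - 33 = 49 - 57 ≡ 29; y = λ·(24 - 29) - 22 ≡ 17. → (29, 17)

(29, 17)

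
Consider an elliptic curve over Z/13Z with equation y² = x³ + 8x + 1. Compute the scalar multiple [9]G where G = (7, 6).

(7, 6)

Double-and-add on 9 = (1001)₂. Start with G = (7, 6) for the leading 1-bit.
double: tangent at (7, 6): λ = (3·7² + 8)/(2·6) ≡ 12/12. 12⁻¹ ≡ 12 (mod 13), so λ ≡ 12·12 ≡ 1.
  x = λ² - 7 - 7 = 1 - 14 ≡ 0; y = λ·(7 - 0) - 6 ≡ 1. → (0, 1)
double: tangent at (0, 1): λ = (3·0² + 8)/(2·1) ≡ 8/2. 2⁻¹ ≡ 7 (mod 13), so λ ≡ 8·7 ≡ 4.
  x = λ² - 0 - 0 = 16 - 0 ≡ 3; y = λ·(0 - 3) - 1 ≡ 0. → (3, 0)
double: (3, 0) + (3, 0): same x and y₁ ≡ -y₂, so the sum is the point at infinity.
add G: the point at infinity + (7, 6) = (7, 6) (identity).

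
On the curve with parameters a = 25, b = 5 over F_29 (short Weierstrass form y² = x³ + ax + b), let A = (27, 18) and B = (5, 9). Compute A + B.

(17, 23)

(27, 18) + (5, 9). λ = (9 - 18)/(5 - 27) ≡ 20/7 mod 29. 7⁻¹ ≡ 25 (mod 29) since 7·25 = 175 ≡ 1, so λ ≡ 7.
  x = λ² - 27 - 5 = 49 - 32 ≡ 17; y = λ·(27 - 17) - 18 ≡ 23. → (17, 23)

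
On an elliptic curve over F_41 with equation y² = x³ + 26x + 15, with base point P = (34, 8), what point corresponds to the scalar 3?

Repeated addition: build up to 3P.
2P: tangent at (34, 8): λ = (3·34² + 26)/(2·8) ≡ 9/16. 16⁻¹ ≡ 18 (mod 41), so λ ≡ 9·18 ≡ 39.
  x = λ² - 34 - 34 = 1521 - 68 ≡ 18; y = λ·(34 - 18) - 8 ≡ 1. → (18, 1)
3P: (18, 1) + (34, 8). λ = (8 - 1)/(34 - 18) ≡ 7/16 mod 41. 16⁻¹ ≡ 18 (mod 41) since 16·18 = 288 ≡ 1, so λ ≡ 3.
  x = λ² - 18 - 34 = 9 - 52 ≡ 39; y = λ·(18 - 39) - 1 ≡ 18. → (39, 18)

(39, 18)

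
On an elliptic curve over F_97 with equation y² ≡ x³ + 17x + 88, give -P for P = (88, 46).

(88, 51)

-(88, 46) = (88, -46 mod 97) = (88, 51).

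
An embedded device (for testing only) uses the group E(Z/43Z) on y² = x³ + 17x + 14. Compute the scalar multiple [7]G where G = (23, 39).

Repeated addition: build up to 7G.
2G: tangent at (23, 39): λ = (3·23² + 17)/(2·39) ≡ 13/35. 35⁻¹ ≡ 16 (mod 43), so λ ≡ 13·16 ≡ 36.
  x = λ² - 23 - 23 = 1296 - 46 ≡ 3; y = λ·(23 - 3) - 39 ≡ 36. → (3, 36)
3G: (3, 36) + (23, 39). λ = (39 - 36)/(23 - 3) ≡ 3/20 mod 43. 20⁻¹ ≡ 28 (mod 43) since 20·28 = 560 ≡ 1, so λ ≡ 41.
  x = λ² - 3 - 23 = 1681 - 26 ≡ 21; y = λ·(3 - 21) - 36 ≡ 0. → (21, 0)
4G: (21, 0) + (23, 39). λ = (39 - 0)/(23 - 21) ≡ 39/2 mod 43. 2⁻¹ ≡ 22 (mod 43), so λ ≡ 41.
  x = λ² - 21 - 23 = 1681 - 44 ≡ 3; y = λ·(21 - 3) - 0 ≡ 7. → (3, 7)
5G: (3, 7) + (23, 39). λ = (39 - 7)/(23 - 3) ≡ 32/20 mod 43. 20⁻¹ ≡ 28 (mod 43), so λ ≡ 36.
  x = λ² - 3 - 23 = 1296 - 26 ≡ 23; y = λ·(3 - 23) - 7 ≡ 4. → (23, 4)
6G: (23, 4) + (23, 39): same x and y₁ ≡ -y₂, so the sum is the point at infinity.
7G: the point at infinity + (23, 39) = (23, 39) (identity).

(23, 39)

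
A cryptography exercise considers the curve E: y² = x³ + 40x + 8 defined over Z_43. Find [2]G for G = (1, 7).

tangent at (1, 7): λ = (3·1² + 40)/(2·7) ≡ 0/14. 14⁻¹ ≡ 40 (mod 43), so λ ≡ 0·40 ≡ 0.
  x = λ² - 1 - 1 = 0 - 2 ≡ 41; y = λ·(1 - 41) - 7 ≡ 36. → (41, 36)

(41, 36)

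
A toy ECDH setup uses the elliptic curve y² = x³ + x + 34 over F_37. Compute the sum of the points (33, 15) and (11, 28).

(33, 15) + (11, 28). λ = (28 - 15)/(11 - 33) ≡ 13/15 mod 37. 15⁻¹ ≡ 5 (mod 37) since 15·5 = 75 ≡ 1, so λ ≡ 28.
  x = λ² - 33 - 11 = 784 - 44 ≡ 0; y = λ·(33 - 0) - 15 ≡ 21. → (0, 21)

(0, 21)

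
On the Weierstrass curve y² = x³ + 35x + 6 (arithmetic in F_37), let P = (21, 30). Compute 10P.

Double-and-add on 10 = (1010)₂. Start with P = (21, 30) for the leading 1-bit.
double: tangent at (21, 30): λ = (3·21² + 35)/(2·30) ≡ 26/23. 23⁻¹ ≡ 29 (mod 37), so λ ≡ 26·29 ≡ 14.
  x = λ² - 21 - 21 = 196 - 42 ≡ 6; y = λ·(21 - 6) - 30 ≡ 32. → (6, 32)
double: tangent at (6, 32): λ = (3·6² + 35)/(2·32) ≡ 32/27. 27⁻¹ ≡ 11 (mod 37), so λ ≡ 32·11 ≡ 19.
  x = λ² - 6 - 6 = 361 - 12 ≡ 16; y = λ·(6 - 16) - 32 ≡ 0. → (16, 0)
add P: (16, 0) + (21, 30). λ = (30 - 0)/(21 - 16) ≡ 30/5 mod 37. 5⁻¹ ≡ 15 (mod 37) since 5·15 = 75 ≡ 1, so λ ≡ 6.
  x = λ² - 16 - 21 = 36 - 37 ≡ 36; y = λ·(16 - 36) - 0 ≡ 28. → (36, 28)
double: tangent at (36, 28): λ = (3·36² + 35)/(2·28) ≡ 1/19. 19⁻¹ ≡ 2 (mod 37), so λ ≡ 1·2 ≡ 2.
  x = λ² - 36 - 36 = 4 - 72 ≡ 6; y = λ·(36 - 6) - 28 ≡ 32. → (6, 32)

(6, 32)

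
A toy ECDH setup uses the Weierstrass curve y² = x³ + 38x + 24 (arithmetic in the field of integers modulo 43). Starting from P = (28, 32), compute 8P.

(21, 8)

Double-and-add on 8 = (1000)₂. Start with P = (28, 32) for the leading 1-bit.
double: tangent at (28, 32): λ = (3·28² + 38)/(2·32) ≡ 25/21. 21⁻¹ ≡ 41 (mod 43), so λ ≡ 25·41 ≡ 36.
  x = λ² - 28 - 28 = 1296 - 56 ≡ 36; y = λ·(28 - 36) - 32 ≡ 24. → (36, 24)
double: tangent at (36, 24): λ = (3·36² + 38)/(2·24) ≡ 13/5. 5⁻¹ ≡ 26 (mod 43), so λ ≡ 13·26 ≡ 37.
  x = λ² - 36 - 36 = 1369 - 72 ≡ 7; y = λ·(36 - 7) - 24 ≡ 17. → (7, 17)
double: tangent at (7, 17): λ = (3·7² + 38)/(2·17) ≡ 13/34. 34⁻¹ ≡ 19 (mod 43), so λ ≡ 13·19 ≡ 32.
  x = λ² - 7 - 7 = 1024 - 14 ≡ 21; y = λ·(7 - 21) - 17 ≡ 8. → (21, 8)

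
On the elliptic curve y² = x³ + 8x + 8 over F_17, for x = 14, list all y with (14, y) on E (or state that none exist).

x³ + 8x + 8 = 2864 ≡ 8 (mod 17).
Square roots of 8 mod 17: 5 and 12 (since 5² = 25 ≡ 8).

5, 12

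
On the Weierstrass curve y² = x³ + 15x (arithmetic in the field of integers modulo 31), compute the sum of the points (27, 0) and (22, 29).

(27, 0) + (22, 29). λ = (29 - 0)/(22 - 27) ≡ 29/26 mod 31. 26⁻¹ ≡ 6 (mod 31) since 26·6 = 156 ≡ 1, so λ ≡ 19.
  x = λ² - 27 - 22 = 361 - 49 ≡ 2; y = λ·(27 - 2) - 0 ≡ 10. → (2, 10)

(2, 10)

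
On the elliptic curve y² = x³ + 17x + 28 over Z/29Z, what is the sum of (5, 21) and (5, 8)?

The two points share x = 5 and their y-coordinates satisfy 21 + 8 ≡ 0 (mod 29), so they are inverses. Their sum is ∞.

O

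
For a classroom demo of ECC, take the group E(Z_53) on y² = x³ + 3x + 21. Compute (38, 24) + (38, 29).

The two points share x = 38 and their y-coordinates satisfy 24 + 29 ≡ 0 (mod 53), so they are inverses. Their sum is ∞.

O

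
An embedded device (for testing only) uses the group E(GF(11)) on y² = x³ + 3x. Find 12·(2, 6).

Write G = (2, 6).
Repeated addition: build up to 12G.
2G: tangent at (2, 6): λ = (3·2² + 3)/(2·6) ≡ 4/1. 1⁻¹ ≡ 1 (mod 11) since 1·1 = 1 ≡ 1, so λ ≡ 4·1 ≡ 4.
  x = λ² - 2 - 2 = 16 - 4 ≡ 1; y = λ·(2 - 1) - 6 ≡ 9. → (1, 9)
3G: (1, 9) + (2, 6). λ = (6 - 9)/(2 - 1) ≡ 8/1 mod 11. 1⁻¹ ≡ 1 (mod 11), so λ ≡ 8.
  x = λ² - 1 - 2 = 64 - 3 ≡ 6; y = λ·(1 - 6) - 9 ≡ 6. → (6, 6)
4G: (6, 6) + (2, 6). λ = (6 - 6)/(2 - 6) ≡ 0/7 mod 11. 7⁻¹ ≡ 8 (mod 11) since 7·8 = 56 ≡ 1, so λ ≡ 0.
  x = λ² - 6 - 2 = 0 - 8 ≡ 3; y = λ·(6 - 3) - 6 ≡ 5. → (3, 5)
5G: (3, 5) + (2, 6). λ = (6 - 5)/(2 - 3) ≡ 1/10 mod 11. 10⁻¹ ≡ 10 (mod 11) since 10·10 = 100 ≡ 1, so λ ≡ 10.
  x = λ² - 3 - 2 = 100 - 5 ≡ 7; y = λ·(3 - 7) - 5 ≡ 10. → (7, 10)
6G: (7, 10) + (2, 6). λ = (6 - 10)/(2 - 7) ≡ 7/6 mod 11. 6⁻¹ ≡ 2 (mod 11) since 6·2 = 12 ≡ 1, so λ ≡ 3.
  x = λ² - 7 - 2 = 9 - 9 ≡ 0; y = λ·(7 - 0) - 10 ≡ 0. → (0, 0)
7G: (0, 0) + (2, 6). λ = (6 - 0)/(2 - 0) ≡ 6/2 mod 11. 2⁻¹ ≡ 6 (mod 11), so λ ≡ 3.
  x = λ² - 0 - 2 = 9 - 2 ≡ 7; y = λ·(0 - 7) - 0 ≡ 1. → (7, 1)
8G: (7, 1) + (2, 6). λ = (6 - 1)/(2 - 7) ≡ 5/6 mod 11. 6⁻¹ ≡ 2 (mod 11) since 6·2 = 12 ≡ 1, so λ ≡ 10.
  x = λ² - 7 - 2 = 100 - 9 ≡ 3; y = λ·(7 - 3) - 1 ≡ 6. → (3, 6)
9G: (3, 6) + (2, 6). λ = (6 - 6)/(2 - 3) ≡ 0/10 mod 11. 10⁻¹ ≡ 10 (mod 11) since 10·10 = 100 ≡ 1, so λ ≡ 0.
  x = λ² - 3 - 2 = 0 - 5 ≡ 6; y = λ·(3 - 6) - 6 ≡ 5. → (6, 5)
10G: (6, 5) + (2, 6). λ = (6 - 5)/(2 - 6) ≡ 1/7 mod 11. 7⁻¹ ≡ 8 (mod 11) since 7·8 = 56 ≡ 1, so λ ≡ 8.
  x = λ² - 6 - 2 = 64 - 8 ≡ 1; y = λ·(6 - 1) - 5 ≡ 2. → (1, 2)
11G: (1, 2) + (2, 6). λ = (6 - 2)/(2 - 1) ≡ 4/1 mod 11. 1⁻¹ ≡ 1 (mod 11), so λ ≡ 4.
  x = λ² - 1 - 2 = 16 - 3 ≡ 2; y = λ·(1 - 2) - 2 ≡ 5. → (2, 5)
12G: (2, 5) + (2, 6): same x and y₁ ≡ -y₂, so the sum is O.

O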